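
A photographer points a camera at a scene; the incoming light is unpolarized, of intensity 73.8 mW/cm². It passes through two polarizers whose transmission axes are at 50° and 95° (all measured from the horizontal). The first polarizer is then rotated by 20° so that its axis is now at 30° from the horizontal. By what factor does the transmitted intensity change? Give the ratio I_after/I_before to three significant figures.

I_new/I_old ≈ 0.357

Before rotation:
Unpolarized light through the first polarizer → I₁ = ½ I₀, now polarized at 50°.
I₂ = I₁ cos²(95° − 50°) = 0.5 I₀ · cos²(45°) = 0.25 I₀.
After rotation:
Unpolarized light through the first polarizer → I₁ = ½ I₀, now polarized at 30°.
I₂ = I₁ cos²(95° − 30°) = 0.5 I₀ · cos²(65°) = 0.0893 I₀.
Ratio = 0.0893 / 0.25 = 0.3572.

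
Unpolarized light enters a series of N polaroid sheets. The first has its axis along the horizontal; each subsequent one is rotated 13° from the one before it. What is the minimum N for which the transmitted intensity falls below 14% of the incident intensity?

First polarizer halves the unpolarized light: factor 1/2.
Each further stage multiplies by cos²(13°) = 0.9494.
After N polarizers: T = 0.5·0.9494^(N−1). Require T < 0.14 ⇒ N−1 > ln(0.14/0.5)/ln(0.9494) = 24.51, so N−1 ≥ 25 and N = 26.
Check: N=26 gives T = 0.1365 < 0.14; N=25 gives T = 0.1438.

N = 26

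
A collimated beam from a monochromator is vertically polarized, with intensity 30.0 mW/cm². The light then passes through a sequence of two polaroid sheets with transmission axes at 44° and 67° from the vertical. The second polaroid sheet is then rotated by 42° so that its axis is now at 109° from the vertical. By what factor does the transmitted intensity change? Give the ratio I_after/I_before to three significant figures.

I_new/I_old ≈ 0.211

Before rotation:
By Malus's law, I₁ = I₀ cos²(44° − 0°) = I₀ cos²(44°) = 0.5174 I₀.
I₂ = I₁ cos²(67° − 44°) = 0.5174 I₀ · cos²(23°) = 0.4385 I₀.
After rotation:
I₁ = I₀ cos²(44° − 0°) = I₀ cos²(44°) = 0.5174 I₀.
I₂ = I₁ cos²(109° − 44°) = 0.5174 I₀ · cos²(65°) = 0.09242 I₀.
Ratio = 0.09242 / 0.4385 = 0.2108.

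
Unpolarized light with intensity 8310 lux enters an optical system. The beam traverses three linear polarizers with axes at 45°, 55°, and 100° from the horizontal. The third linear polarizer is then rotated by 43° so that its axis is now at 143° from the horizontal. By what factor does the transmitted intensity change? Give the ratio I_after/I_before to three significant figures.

I_new/I_old ≈ 0.00244

Before rotation:
Unpolarized light through the first polarizer → I₁ = ½ I₀, now polarized at 45°.
I₂ = I₁ cos²(55° − 45°) = 0.5 I₀ · cos²(10°) = 0.4849 I₀.
I₃ = I₂ cos²(100° − 55°) = 0.4849 I₀ · cos²(45°) = 0.2425 I₀.
After rotation:
Unpolarized light through the first polarizer → I₁ = ½ I₀, now polarized at 45°.
I₂ = I₁ cos²(55° − 45°) = 0.5 I₀ · cos²(10°) = 0.4849 I₀.
I₃ = I₂ cos²(143° − 55°) = 0.4849 I₀ · cos²(88°) = 0.0005906 I₀.
Ratio = 0.0005906 / 0.2425 = 0.002436.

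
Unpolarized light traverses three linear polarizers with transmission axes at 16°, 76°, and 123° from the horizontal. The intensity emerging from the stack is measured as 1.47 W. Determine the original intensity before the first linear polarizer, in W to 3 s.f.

Unpolarized light through the first polarizer → I₁ = ½ I₀, now polarized at 16°.
I₂ = I₁ cos²(76° − 16°) = 0.5 I₀ · cos²(60°) = 0.125 I₀.
I₃ = I₂ cos²(123° − 76°) = 0.125 I₀ · cos²(47°) = 0.05814 I₀.
So 1.47 W = 0.05814 I₀, giving I₀ = 1.47/0.05814 = 25.28 W.

I₀ ≈ 25.3 W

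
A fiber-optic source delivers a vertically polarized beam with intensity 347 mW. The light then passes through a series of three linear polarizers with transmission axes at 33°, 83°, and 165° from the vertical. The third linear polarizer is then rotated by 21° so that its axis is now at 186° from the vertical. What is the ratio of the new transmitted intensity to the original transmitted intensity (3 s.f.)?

I_new/I_old ≈ 2.61

Before rotation:
By Malus's law, I₁ = I₀ cos²(33° − 0°) = I₀ cos²(33°) = 0.7034 I₀.
I₂ = I₁ cos²(83° − 33°) = 0.7034 I₀ · cos²(50°) = 0.2906 I₀.
I₃ = I₂ cos²(165° − 83°) = 0.2906 I₀ · cos²(82°) = 0.005629 I₀.
After rotation:
I₁ = I₀ cos²(33° − 0°) = I₀ cos²(33°) = 0.7034 I₀.
I₂ = I₁ cos²(83° − 33°) = 0.7034 I₀ · cos²(50°) = 0.2906 I₀.
Angle between axes 2 and 3: 77°. I₃ = 0.2906 I₀ · cos²(77°) = 0.01471 I₀.
Ratio = 0.01471 / 0.005629 = 2.613.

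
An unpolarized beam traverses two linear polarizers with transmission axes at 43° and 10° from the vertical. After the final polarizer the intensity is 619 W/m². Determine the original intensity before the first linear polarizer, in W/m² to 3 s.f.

I₀ ≈ 1760 W/m²

Unpolarized light through the first polarizer → I₁ = ½ I₀, now polarized at 43°.
I₂ = I₁ cos²(10° − 43°) = 0.5 I₀ · cos²(33°) = 0.3517 I₀.
So 619 W/m² = 0.3517 I₀, giving I₀ = 619/0.3517 = 1760 W/m².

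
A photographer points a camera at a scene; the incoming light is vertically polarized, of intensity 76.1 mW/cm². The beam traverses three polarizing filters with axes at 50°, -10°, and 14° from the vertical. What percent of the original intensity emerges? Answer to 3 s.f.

I₁ = 76.1 mW/cm² · cos²(50°) = 31.44 mW/cm².
I₂ = I₁ · cos²(60°) = 31.44 · 0.25 = 7.861 mW/cm².
I₃ = I₂ · cos²(24°) = 7.861 · 0.8346 = 6.56 mW/cm².
That is 8.621% of the incident intensity.

≈ 8.62%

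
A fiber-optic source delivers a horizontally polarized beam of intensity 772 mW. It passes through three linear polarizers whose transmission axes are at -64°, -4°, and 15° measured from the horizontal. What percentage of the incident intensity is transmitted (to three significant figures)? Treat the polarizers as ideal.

≈ 4.30%

By Malus's law, I₁ = 772 mW · cos²(64°) = 148.4 mW.
I₂ = I₁ · cos²(60°) = 148.4 · 0.25 = 37.09 mW.
I₃ = I₂ · cos²(19°) = 37.09 · 0.894 = 33.16 mW.
That is 4.295% of the incident intensity.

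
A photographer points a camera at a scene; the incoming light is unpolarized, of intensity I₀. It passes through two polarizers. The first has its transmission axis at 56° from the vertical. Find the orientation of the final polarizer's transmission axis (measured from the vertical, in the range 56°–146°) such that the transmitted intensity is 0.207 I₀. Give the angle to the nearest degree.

Unpolarized light through the first polarizer → I₁ = ½ I₀, now polarized at 56°.
Need I₂/I₀ = 0.207, so cos²(θ − 56°) = 0.207 / 0.5 = 0.414.
θ − 56° = arccos(√0.414) = 50.0°, giving θ ≈ 56 + 50.0 = 106.0°.

θ ≈ 106°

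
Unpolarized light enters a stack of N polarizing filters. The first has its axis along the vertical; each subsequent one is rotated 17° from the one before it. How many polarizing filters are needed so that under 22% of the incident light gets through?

N = 11

First polarizer halves the unpolarized light: factor 1/2.
Each further stage multiplies by cos²(17°) = 0.9145.
After N polarizers: T = 0.5·0.9145^(N−1). Require T < 0.22 ⇒ N−1 > ln(0.22/0.5)/ln(0.9145) = 9.19, so N−1 ≥ 10 and N = 11.
Check: N=11 gives T = 0.2046 < 0.22; N=10 gives T = 0.2237.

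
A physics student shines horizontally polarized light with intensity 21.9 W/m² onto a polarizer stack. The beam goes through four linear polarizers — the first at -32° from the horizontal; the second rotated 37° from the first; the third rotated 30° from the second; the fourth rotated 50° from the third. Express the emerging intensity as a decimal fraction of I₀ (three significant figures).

I/I₀ ≈ 0.142

I₁ = 21.9 W/m² · cos²(32°) = 15.75 W/m².
I₂ = I₁ · cos²(37°) = 15.75 · 0.6378 = 10.05 W/m².
I₃ = I₂ · cos²(30°) = 10.05 · 0.75 = 7.534 W/m².
I₄ = I₃ · cos²(50°) = 7.534 · 0.4132 = 3.113 W/m².
Transmitted fraction = 0.1421.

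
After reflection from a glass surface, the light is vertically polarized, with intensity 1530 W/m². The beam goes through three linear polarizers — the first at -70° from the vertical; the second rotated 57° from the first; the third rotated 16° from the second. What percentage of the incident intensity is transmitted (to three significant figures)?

By Malus's law, I₁ = 1530 W/m² · cos²(70°) = 179 W/m².
I₂ = I₁ · cos²(57°) = 179 · 0.2966 = 53.09 W/m².
I₃ = I₂ · cos²(16°) = 53.09 · 0.924 = 49.06 W/m².
That is 3.206% of the incident intensity.

≈ 3.21%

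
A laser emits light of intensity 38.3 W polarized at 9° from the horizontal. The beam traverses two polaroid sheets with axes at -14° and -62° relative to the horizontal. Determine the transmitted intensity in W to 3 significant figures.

I ≈ 14.5 W

By Malus's law, I₁ = 38.3 W · cos²(23°) = 32.45 W.
I₂ = I₁ · cos²(48°) = 32.45 · 0.4477 = 14.53 W.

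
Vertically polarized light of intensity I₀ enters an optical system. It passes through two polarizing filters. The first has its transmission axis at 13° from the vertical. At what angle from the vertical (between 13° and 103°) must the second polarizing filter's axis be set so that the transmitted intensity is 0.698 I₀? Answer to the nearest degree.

θ ≈ 44°

I₁ = I₀ cos²(13° − 0°) = I₀ cos²(13°) = 0.9494 I₀.
Need I₂/I₀ = 0.698, so cos²(θ − 13°) = 0.698 / 0.9494 = 0.7352.
θ − 13° = arccos(√0.7352) = 31.0°, giving θ ≈ 13 + 31.0 = 44.0°.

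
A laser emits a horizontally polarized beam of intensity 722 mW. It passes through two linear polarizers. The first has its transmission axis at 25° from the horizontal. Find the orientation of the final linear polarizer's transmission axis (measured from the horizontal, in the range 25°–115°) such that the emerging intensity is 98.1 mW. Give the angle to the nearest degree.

θ ≈ 91°

I₁ = I₀ cos²(25° − 0°) = I₀ cos²(25°) = 0.8214 I₀.
Target fraction: 98.1 / 722 mW = 0.1359 of I₀.
Need I₂/I₀ = 0.1359, so cos²(θ − 25°) = 0.1359 / 0.8214 = 0.1654.
θ − 25° = arccos(√0.1654) = 66.0°, giving θ ≈ 25 + 66.0 = 91.0°.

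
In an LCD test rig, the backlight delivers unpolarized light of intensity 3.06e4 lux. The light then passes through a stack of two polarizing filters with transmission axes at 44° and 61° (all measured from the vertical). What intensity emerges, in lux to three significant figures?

I ≈ 1.40e4 lux

Unpolarized light through the first polarizer → I₁ = 3.06e4 lux/2 = 1.53e+04 lux, polarized at 44°.
I₂ = I₁ · cos²(17°) = 1.53e+04 · 0.9145 = 1.399e+04 lux.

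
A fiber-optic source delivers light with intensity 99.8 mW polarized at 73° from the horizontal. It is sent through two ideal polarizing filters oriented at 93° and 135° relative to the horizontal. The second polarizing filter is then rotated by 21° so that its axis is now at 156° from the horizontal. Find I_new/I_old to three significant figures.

I_new/I_old ≈ 0.373

Before rotation:
By Malus's law, I₁ = I₀ cos²(93° − 73°) = I₀ cos²(20°) = 0.883 I₀.
I₂ = I₁ cos²(135° − 93°) = 0.883 I₀ · cos²(42°) = 0.4877 I₀.
After rotation:
I₁ = I₀ cos²(93° − 73°) = I₀ cos²(20°) = 0.883 I₀.
I₂ = I₁ cos²(156° − 93°) = 0.883 I₀ · cos²(63°) = 0.182 I₀.
Ratio = 0.182 / 0.4877 = 0.3732.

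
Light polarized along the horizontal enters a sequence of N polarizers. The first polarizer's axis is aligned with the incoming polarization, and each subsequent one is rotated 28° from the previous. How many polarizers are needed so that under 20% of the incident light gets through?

First polarizer is aligned with the polarization: full transmission.
Each further stage multiplies by cos²(28°) = 0.7796.
After N polarizers: T = 0.7796^(N−1). Require T < 0.20 ⇒ N−1 > ln(0.20)/ln(0.7796) = 6.46, so N−1 ≥ 7 and N = 8.
Check: N=8 gives T = 0.175 < 0.20; N=7 gives T = 0.2245.

N = 8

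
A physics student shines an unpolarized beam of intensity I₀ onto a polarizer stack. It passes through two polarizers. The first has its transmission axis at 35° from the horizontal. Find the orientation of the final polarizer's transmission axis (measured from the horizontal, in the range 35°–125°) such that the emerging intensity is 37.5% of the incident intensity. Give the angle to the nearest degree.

θ ≈ 65°

Unpolarized light through the first polarizer → I₁ = ½ I₀, now polarized at 35°.
Need I₂/I₀ = 0.375, so cos²(θ − 35°) = 0.375 / 0.5 = 0.75.
θ − 35° = arccos(√0.75) = 30.0°, giving θ ≈ 35 + 30.0 = 65.0°.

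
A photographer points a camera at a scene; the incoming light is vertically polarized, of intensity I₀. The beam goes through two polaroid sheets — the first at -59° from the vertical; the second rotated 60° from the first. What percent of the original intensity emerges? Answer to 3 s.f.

I₁ = I₀ cos²(-59° − 0°) = I₀ cos²(59°) = 0.2653 I₀.
I₂ = I₁ cos²(60°) = 0.2653 · 0.25 I₀ = 0.06632 I₀.
That is 6.632% of the incident intensity.

≈ 6.63%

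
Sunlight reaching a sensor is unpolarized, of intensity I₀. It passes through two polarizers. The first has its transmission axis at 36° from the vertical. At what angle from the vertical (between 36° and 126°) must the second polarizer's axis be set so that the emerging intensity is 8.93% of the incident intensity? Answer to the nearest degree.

θ ≈ 101°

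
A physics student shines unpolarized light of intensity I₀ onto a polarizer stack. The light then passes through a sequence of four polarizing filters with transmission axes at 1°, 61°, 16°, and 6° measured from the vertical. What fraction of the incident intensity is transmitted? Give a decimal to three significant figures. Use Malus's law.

≈ 0.0606 I₀

Unpolarized light through the first polarizer → I₁ = ½ I₀, now polarized at 1°.
I₂ = I₁ cos²(61° − 1°) = 0.5 I₀ · cos²(60°) = 0.125 I₀.
I₃ = I₂ cos²(16° − 61°) = 0.125 I₀ · cos²(45°) = 0.0625 I₀.
I₄ = I₃ cos²(6° − 16°) = 0.0625 I₀ · cos²(10°) = 0.06062 I₀.
Transmitted fraction = 0.06062.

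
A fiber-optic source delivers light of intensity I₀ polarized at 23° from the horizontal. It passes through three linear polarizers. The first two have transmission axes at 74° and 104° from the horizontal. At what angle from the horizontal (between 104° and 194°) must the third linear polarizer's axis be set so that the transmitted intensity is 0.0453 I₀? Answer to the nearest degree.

θ ≈ 171°

By Malus's law, I₁ = I₀ cos²(74° − 23°) = I₀ cos²(51°) = 0.396 I₀.
I₂ = I₁ cos²(104° − 74°) = 0.396 I₀ · cos²(30°) = 0.297 I₀.
Need I₃/I₀ = 0.0453, so cos²(θ − 104°) = 0.0453 / 0.297 = 0.1525.
θ − 104° = arccos(√0.1525) = 67.0°, giving θ ≈ 104 + 67.0 = 171.0°.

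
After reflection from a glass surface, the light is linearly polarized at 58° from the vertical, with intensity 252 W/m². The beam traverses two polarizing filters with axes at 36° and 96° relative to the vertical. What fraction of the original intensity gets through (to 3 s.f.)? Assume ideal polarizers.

I/I₀ ≈ 0.215

By Malus's law, I₁ = 252 W/m² · cos²(22°) = 216.6 W/m².
I₂ = I₁ · cos²(60°) = 216.6 · 0.25 = 54.16 W/m².
Transmitted fraction = 0.2149.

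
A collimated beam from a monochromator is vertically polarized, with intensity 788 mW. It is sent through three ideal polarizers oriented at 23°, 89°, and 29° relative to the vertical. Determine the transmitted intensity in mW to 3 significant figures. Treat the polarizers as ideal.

I ≈ 27.6 mW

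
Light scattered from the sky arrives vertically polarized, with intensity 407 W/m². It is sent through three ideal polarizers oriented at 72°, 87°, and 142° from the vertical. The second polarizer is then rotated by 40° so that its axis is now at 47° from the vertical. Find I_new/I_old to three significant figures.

I_new/I_old ≈ 0.0203

Before rotation:
By Malus's law, I₁ = I₀ cos²(72° − 0°) = I₀ cos²(72°) = 0.09549 I₀.
I₂ = I₁ cos²(87° − 72°) = 0.09549 I₀ · cos²(15°) = 0.08909 I₀.
I₃ = I₂ cos²(142° − 87°) = 0.08909 I₀ · cos²(55°) = 0.02931 I₀.
After rotation:
I₁ = I₀ cos²(72° − 0°) = I₀ cos²(72°) = 0.09549 I₀.
I₂ = I₁ cos²(47° − 72°) = 0.09549 I₀ · cos²(25°) = 0.07844 I₀.
Angle between axes 2 and 3: 85°. I₃ = 0.07844 I₀ · cos²(85°) = 0.0005958 I₀.
Ratio = 0.0005958 / 0.02931 = 0.02033.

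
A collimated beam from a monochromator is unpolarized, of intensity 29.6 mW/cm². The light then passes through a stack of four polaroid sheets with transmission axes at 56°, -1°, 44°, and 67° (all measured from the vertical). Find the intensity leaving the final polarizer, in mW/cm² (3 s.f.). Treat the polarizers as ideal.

I ≈ 1.86 mW/cm²

Unpolarized light through the first polarizer → I₁ = 29.6 mW/cm²/2 = 14.8 mW/cm², polarized at 56°.
I₂ = I₁ · cos²(57°) = 14.8 · 0.2966 = 4.39 mW/cm².
I₃ = I₂ · cos²(45°) = 4.39 · 0.5 = 2.195 mW/cm².
I₄ = I₃ · cos²(23°) = 2.195 · 0.8473 = 1.86 mW/cm².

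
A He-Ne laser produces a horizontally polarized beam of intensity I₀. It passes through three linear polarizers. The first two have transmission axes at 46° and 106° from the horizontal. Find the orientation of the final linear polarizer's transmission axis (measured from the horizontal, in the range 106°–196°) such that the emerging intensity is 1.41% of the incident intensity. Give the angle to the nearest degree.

I₁ = I₀ cos²(46° − 0°) = I₀ cos²(46°) = 0.4826 I₀.
I₂ = I₁ cos²(106° − 46°) = 0.4826 I₀ · cos²(60°) = 0.1206 I₀.
Need I₃/I₀ = 0.0141, so cos²(θ − 106°) = 0.0141 / 0.1206 = 0.1169.
θ − 106° = arccos(√0.1169) = 70.0°, giving θ ≈ 106 + 70.0 = 176.0°.

θ ≈ 176°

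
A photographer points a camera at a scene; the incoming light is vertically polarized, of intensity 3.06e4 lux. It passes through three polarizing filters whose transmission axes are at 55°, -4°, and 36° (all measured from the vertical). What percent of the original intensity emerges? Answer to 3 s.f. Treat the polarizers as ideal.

By Malus's law, I₁ = 3.06e4 lux · cos²(55°) = 1.007e+04 lux.
I₂ = I₁ · cos²(59°) = 1.007e+04 · 0.2653 = 2670 lux.
I₃ = I₂ · cos²(40°) = 2670 · 0.5868 = 1567 lux.
That is 5.121% of the incident intensity.

≈ 5.12%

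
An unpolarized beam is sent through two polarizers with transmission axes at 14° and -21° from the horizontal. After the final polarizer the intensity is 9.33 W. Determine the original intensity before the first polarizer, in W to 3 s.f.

I₀ ≈ 27.8 W

Unpolarized light through the first polarizer → I₁ = ½ I₀, now polarized at 14°.
I₂ = I₁ cos²(-21° − 14°) = 0.5 I₀ · cos²(35°) = 0.3355 I₀.
So 9.33 W = 0.3355 I₀, giving I₀ = 9.33/0.3355 = 27.81 W.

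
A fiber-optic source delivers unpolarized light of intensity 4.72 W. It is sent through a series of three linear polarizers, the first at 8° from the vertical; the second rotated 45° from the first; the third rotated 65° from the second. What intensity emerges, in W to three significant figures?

I ≈ 0.211 W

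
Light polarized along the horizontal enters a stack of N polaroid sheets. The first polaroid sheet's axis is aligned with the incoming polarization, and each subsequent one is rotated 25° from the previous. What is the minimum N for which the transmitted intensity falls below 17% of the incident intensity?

First polarizer is aligned with the polarization: full transmission.
Each further stage multiplies by cos²(25°) = 0.8214.
After N polarizers: T = 0.8214^(N−1). Require T < 0.17 ⇒ N−1 > ln(0.17)/ln(0.8214) = 9.01, so N−1 ≥ 10 and N = 11.
Check: N=11 gives T = 0.1398 < 0.17; N=10 gives T = 0.1702.

N = 11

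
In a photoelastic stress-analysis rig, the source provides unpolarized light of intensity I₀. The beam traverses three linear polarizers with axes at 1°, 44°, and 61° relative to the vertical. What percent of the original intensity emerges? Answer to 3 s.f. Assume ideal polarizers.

≈ 24.5%

Unpolarized light through the first polarizer → I₁ = ½ I₀, now polarized at 1°.
I₂ = I₁ cos²(44° − 1°) = 0.5 I₀ · cos²(43°) = 0.2674 I₀.
I₃ = I₂ cos²(61° − 44°) = 0.2674 I₀ · cos²(17°) = 0.2446 I₀.
That is 24.46% of the incident intensity.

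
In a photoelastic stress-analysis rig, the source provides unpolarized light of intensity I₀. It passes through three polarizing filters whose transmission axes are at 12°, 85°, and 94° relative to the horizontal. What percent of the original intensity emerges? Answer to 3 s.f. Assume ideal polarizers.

≈ 4.17%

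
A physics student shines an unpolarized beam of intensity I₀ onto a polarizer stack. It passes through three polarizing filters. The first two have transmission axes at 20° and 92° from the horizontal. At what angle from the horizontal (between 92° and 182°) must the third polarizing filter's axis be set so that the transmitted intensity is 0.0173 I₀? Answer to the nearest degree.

θ ≈ 145°

Unpolarized light through the first polarizer → I₁ = ½ I₀, now polarized at 20°.
I₂ = I₁ cos²(92° − 20°) = 0.5 I₀ · cos²(72°) = 0.04775 I₀.
Need I₃/I₀ = 0.0173, so cos²(θ − 92°) = 0.0173 / 0.04775 = 0.3623.
θ − 92° = arccos(√0.3623) = 53.0°, giving θ ≈ 92 + 53.0 = 145.0°.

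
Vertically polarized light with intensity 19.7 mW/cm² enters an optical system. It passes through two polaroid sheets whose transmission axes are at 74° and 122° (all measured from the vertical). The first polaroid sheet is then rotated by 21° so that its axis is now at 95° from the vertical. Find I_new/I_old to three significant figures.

Before rotation:
By Malus's law, I₁ = I₀ cos²(74° − 0°) = I₀ cos²(74°) = 0.07598 I₀.
I₂ = I₁ cos²(122° − 74°) = 0.07598 I₀ · cos²(48°) = 0.03402 I₀.
After rotation:
I₁ = I₀ cos²(95° − 0°) = I₀ cos²(85°) = 0.007596 I₀.
I₂ = I₁ cos²(122° − 95°) = 0.007596 I₀ · cos²(27°) = 0.006031 I₀.
Ratio = 0.006031 / 0.03402 = 0.1773.

I_new/I_old ≈ 0.177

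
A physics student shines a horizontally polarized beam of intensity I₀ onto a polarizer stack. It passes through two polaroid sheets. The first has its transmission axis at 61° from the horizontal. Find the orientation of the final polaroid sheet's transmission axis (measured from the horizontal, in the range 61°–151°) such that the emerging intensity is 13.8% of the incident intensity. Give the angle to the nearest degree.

I₁ = I₀ cos²(61° − 0°) = I₀ cos²(61°) = 0.235 I₀.
Need I₂/I₀ = 0.138, so cos²(θ − 61°) = 0.138 / 0.235 = 0.5871.
θ − 61° = arccos(√0.5871) = 40.0°, giving θ ≈ 61 + 40.0 = 101.0°.

θ ≈ 101°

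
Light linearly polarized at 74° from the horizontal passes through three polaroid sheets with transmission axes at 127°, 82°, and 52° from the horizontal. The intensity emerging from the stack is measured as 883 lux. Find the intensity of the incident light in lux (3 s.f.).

I₀ ≈ 6500 lux

I₁ = I₀ cos²(127° − 74°) = I₀ cos²(53°) = 0.3622 I₀.
I₂ = I₁ cos²(82° − 127°) = 0.3622 I₀ · cos²(45°) = 0.1811 I₀.
I₃ = I₂ cos²(52° − 82°) = 0.1811 I₀ · cos²(30°) = 0.1358 I₀.
So 883 lux = 0.1358 I₀, giving I₀ = 883/0.1358 = 6501 lux.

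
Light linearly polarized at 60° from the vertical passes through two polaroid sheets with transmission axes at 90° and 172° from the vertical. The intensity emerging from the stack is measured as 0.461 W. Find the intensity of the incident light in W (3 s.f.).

I₁ = I₀ cos²(90° − 60°) = I₀ cos²(30°) = 0.75 I₀.
I₂ = I₁ cos²(172° − 90°) = 0.75 I₀ · cos²(82°) = 0.01453 I₀.
So 0.461 W = 0.01453 I₀, giving I₀ = 0.461/0.01453 = 31.73 W.

I₀ ≈ 31.7 W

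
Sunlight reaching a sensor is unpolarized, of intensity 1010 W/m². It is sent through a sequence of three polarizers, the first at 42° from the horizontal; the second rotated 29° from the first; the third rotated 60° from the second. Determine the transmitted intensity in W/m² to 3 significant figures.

Unpolarized light through the first polarizer → I₁ = 1010 W/m²/2 = 505 W/m², polarized at 42°.
I₂ = I₁ · cos²(29°) = 505 · 0.765 = 386.3 W/m².
I₃ = I₂ · cos²(60°) = 386.3 · 0.25 = 96.58 W/m².

I ≈ 96.6 W/m²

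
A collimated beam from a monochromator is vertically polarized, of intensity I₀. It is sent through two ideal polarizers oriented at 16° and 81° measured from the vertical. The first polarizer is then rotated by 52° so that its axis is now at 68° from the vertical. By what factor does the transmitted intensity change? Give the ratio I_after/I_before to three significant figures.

I_new/I_old ≈ 0.807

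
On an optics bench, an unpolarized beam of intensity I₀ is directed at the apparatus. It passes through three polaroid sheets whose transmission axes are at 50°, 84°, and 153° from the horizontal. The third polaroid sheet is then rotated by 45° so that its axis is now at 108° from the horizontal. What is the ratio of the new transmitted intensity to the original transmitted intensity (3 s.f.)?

Before rotation:
Unpolarized light through the first polarizer → I₁ = ½ I₀, now polarized at 50°.
I₂ = I₁ cos²(84° − 50°) = 0.5 I₀ · cos²(34°) = 0.3437 I₀.
I₃ = I₂ cos²(153° − 84°) = 0.3437 I₀ · cos²(69°) = 0.04413 I₀.
After rotation:
Unpolarized light through the first polarizer → I₁ = ½ I₀, now polarized at 50°.
I₂ = I₁ cos²(84° − 50°) = 0.5 I₀ · cos²(34°) = 0.3437 I₀.
I₃ = I₂ cos²(108° − 84°) = 0.3437 I₀ · cos²(24°) = 0.2868 I₀.
Ratio = 0.2868 / 0.04413 = 6.498.

I_new/I_old ≈ 6.50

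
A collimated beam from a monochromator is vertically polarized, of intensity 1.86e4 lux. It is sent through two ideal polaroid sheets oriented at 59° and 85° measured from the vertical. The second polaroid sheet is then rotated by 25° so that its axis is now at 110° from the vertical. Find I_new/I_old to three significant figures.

I_new/I_old ≈ 0.490

Before rotation:
I₁ = I₀ cos²(59° − 0°) = I₀ cos²(59°) = 0.2653 I₀.
I₂ = I₁ cos²(85° − 59°) = 0.2653 I₀ · cos²(26°) = 0.2143 I₀.
After rotation:
I₁ = I₀ cos²(59° − 0°) = I₀ cos²(59°) = 0.2653 I₀.
I₂ = I₁ cos²(110° − 59°) = 0.2653 I₀ · cos²(51°) = 0.1051 I₀.
Ratio = 0.1051 / 0.2143 = 0.4903.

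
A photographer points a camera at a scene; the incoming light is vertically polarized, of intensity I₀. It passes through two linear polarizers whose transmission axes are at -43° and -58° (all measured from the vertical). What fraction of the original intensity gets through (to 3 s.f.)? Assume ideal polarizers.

I₁ = I₀ cos²(-43° − 0°) = I₀ cos²(43°) = 0.5349 I₀.
I₂ = I₁ cos²(-58° + 43°) = 0.5349 I₀ · cos²(15°) = 0.499 I₀.
Transmitted fraction = 0.499.

≈ 0.499 I₀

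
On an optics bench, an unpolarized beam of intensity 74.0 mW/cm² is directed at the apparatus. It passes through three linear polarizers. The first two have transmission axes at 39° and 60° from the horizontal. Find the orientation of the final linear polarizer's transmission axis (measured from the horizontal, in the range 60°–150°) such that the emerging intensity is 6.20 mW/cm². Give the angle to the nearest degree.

θ ≈ 124°

Unpolarized light through the first polarizer → I₁ = ½ I₀, now polarized at 39°.
I₂ = I₁ cos²(60° − 39°) = 0.5 I₀ · cos²(21°) = 0.4358 I₀.
Target fraction: 6.20 / 74.0 mW/cm² = 0.08378 of I₀.
Need I₃/I₀ = 0.08378, so cos²(θ − 60°) = 0.08378 / 0.4358 = 0.1923.
θ − 60° = arccos(√0.1923) = 64.0°, giving θ ≈ 60 + 64.0 = 124.0°.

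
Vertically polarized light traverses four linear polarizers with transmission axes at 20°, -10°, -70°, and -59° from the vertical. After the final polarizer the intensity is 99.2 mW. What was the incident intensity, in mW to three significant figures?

I₁ = I₀ cos²(20° − 0°) = I₀ cos²(20°) = 0.883 I₀.
I₂ = I₁ cos²(-10° − 20°) = 0.883 I₀ · cos²(30°) = 0.6623 I₀.
I₃ = I₂ cos²(-70° + 10°) = 0.6623 I₀ · cos²(60°) = 0.1656 I₀.
I₄ = I₃ cos²(-59° + 70°) = 0.1656 I₀ · cos²(11°) = 0.1595 I₀.
So 99.2 mW = 0.1595 I₀, giving I₀ = 99.2/0.1595 = 621.8 mW.

I₀ ≈ 622 mW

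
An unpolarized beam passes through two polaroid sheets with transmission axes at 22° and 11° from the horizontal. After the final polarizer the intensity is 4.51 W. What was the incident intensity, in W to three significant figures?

Unpolarized light through the first polarizer → I₁ = ½ I₀, now polarized at 22°.
I₂ = I₁ cos²(11° − 22°) = 0.5 I₀ · cos²(11°) = 0.4818 I₀.
So 4.51 W = 0.4818 I₀, giving I₀ = 4.51/0.4818 = 9.361 W.

I₀ ≈ 9.36 W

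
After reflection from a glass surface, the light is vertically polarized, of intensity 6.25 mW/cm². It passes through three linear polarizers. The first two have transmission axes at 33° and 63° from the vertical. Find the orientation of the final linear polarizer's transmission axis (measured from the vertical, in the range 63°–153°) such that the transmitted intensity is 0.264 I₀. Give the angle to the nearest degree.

θ ≈ 108°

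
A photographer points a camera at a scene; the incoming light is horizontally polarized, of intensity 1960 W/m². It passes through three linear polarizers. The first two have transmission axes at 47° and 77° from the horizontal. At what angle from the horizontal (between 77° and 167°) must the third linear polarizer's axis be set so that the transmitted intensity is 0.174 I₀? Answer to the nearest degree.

By Malus's law, I₁ = I₀ cos²(47° − 0°) = I₀ cos²(47°) = 0.4651 I₀.
I₂ = I₁ cos²(77° − 47°) = 0.4651 I₀ · cos²(30°) = 0.3488 I₀.
Need I₃/I₀ = 0.174, so cos²(θ − 77°) = 0.174 / 0.3488 = 0.4988.
θ − 77° = arccos(√0.4988) = 45.1°, giving θ ≈ 77 + 45.1 = 122.1°.

θ ≈ 122°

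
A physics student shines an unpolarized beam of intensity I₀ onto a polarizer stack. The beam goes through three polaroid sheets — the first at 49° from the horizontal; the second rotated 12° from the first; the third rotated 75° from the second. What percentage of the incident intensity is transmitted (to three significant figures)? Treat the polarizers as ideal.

≈ 3.20%

Unpolarized light through the first polarizer → I₁ = ½ I₀, now polarized at 49°.
I₂ = I₁ cos²(12°) = 0.5 · 0.9568 I₀ = 0.4784 I₀.
I₃ = I₂ cos²(75°) = 0.4784 · 0.06699 I₀ = 0.03205 I₀.
That is 3.205% of the incident intensity.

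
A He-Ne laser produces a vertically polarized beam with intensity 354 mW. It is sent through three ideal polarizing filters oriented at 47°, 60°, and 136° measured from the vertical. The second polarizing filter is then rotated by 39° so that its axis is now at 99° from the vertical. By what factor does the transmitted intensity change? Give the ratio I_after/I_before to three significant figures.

Before rotation:
I₁ = I₀ cos²(47° − 0°) = I₀ cos²(47°) = 0.4651 I₀.
I₂ = I₁ cos²(60° − 47°) = 0.4651 I₀ · cos²(13°) = 0.4416 I₀.
I₃ = I₂ cos²(136° − 60°) = 0.4416 I₀ · cos²(76°) = 0.02584 I₀.
After rotation:
I₁ = I₀ cos²(47° − 0°) = I₀ cos²(47°) = 0.4651 I₀.
I₂ = I₁ cos²(99° − 47°) = 0.4651 I₀ · cos²(52°) = 0.1763 I₀.
I₃ = I₂ cos²(136° − 99°) = 0.1763 I₀ · cos²(37°) = 0.1124 I₀.
Ratio = 0.1124 / 0.02584 = 4.351.

I_new/I_old ≈ 4.35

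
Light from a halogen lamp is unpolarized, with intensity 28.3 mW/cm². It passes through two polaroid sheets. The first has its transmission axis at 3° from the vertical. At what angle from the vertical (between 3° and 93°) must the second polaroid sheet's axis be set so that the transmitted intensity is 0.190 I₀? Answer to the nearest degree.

θ ≈ 55°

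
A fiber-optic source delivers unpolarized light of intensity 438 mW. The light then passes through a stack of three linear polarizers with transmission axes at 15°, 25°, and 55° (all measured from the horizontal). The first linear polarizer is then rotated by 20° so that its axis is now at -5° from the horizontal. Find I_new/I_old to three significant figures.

Before rotation:
Unpolarized light through the first polarizer → I₁ = ½ I₀, now polarized at 15°.
I₂ = I₁ cos²(25° − 15°) = 0.5 I₀ · cos²(10°) = 0.4849 I₀.
I₃ = I₂ cos²(55° − 25°) = 0.4849 I₀ · cos²(30°) = 0.3637 I₀.
After rotation:
Unpolarized light through the first polarizer → I₁ = ½ I₀, now polarized at -5°.
I₂ = I₁ cos²(25° + 5°) = 0.5 I₀ · cos²(30°) = 0.375 I₀.
I₃ = I₂ cos²(55° − 25°) = 0.375 I₀ · cos²(30°) = 0.2813 I₀.
Ratio = 0.2813 / 0.3637 = 0.7733.

I_new/I_old ≈ 0.773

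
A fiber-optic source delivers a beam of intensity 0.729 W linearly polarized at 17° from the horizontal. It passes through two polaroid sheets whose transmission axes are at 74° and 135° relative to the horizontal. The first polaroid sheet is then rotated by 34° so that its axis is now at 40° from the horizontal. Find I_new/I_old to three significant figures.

Before rotation:
I₁ = I₀ cos²(74° − 17°) = I₀ cos²(57°) = 0.2966 I₀.
I₂ = I₁ cos²(135° − 74°) = 0.2966 I₀ · cos²(61°) = 0.06972 I₀.
After rotation:
I₁ = I₀ cos²(40° − 17°) = I₀ cos²(23°) = 0.8473 I₀.
Angle between axes 1 and 2: 85°. I₂ = 0.8473 I₀ · cos²(85°) = 0.006436 I₀.
Ratio = 0.006436 / 0.06972 = 0.09232.

I_new/I_old ≈ 0.0923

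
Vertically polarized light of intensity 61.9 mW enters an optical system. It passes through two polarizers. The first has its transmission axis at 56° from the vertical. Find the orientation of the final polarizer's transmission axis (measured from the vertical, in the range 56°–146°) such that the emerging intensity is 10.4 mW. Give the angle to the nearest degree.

I₁ = I₀ cos²(56° − 0°) = I₀ cos²(56°) = 0.3127 I₀.
Target fraction: 10.4 / 61.9 mW = 0.168 of I₀.
Need I₂/I₀ = 0.168, so cos²(θ − 56°) = 0.168 / 0.3127 = 0.5373.
θ − 56° = arccos(√0.5373) = 42.9°, giving θ ≈ 56 + 42.9 = 98.9°.

θ ≈ 99°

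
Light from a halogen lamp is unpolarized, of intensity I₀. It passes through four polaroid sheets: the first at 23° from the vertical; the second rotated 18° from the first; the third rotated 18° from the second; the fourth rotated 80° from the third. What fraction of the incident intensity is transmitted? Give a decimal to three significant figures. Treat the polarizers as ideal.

≈ 0.0123 I₀

Unpolarized light through the first polarizer → I₁ = ½ I₀, now polarized at 23°.
I₂ = I₁ cos²(18°) = 0.5 · 0.9045 I₀ = 0.4523 I₀.
I₃ = I₂ cos²(18°) = 0.4523 · 0.9045 I₀ = 0.4091 I₀.
I₄ = I₃ cos²(80°) = 0.4091 · 0.03015 I₀ = 0.01233 I₀.
Transmitted fraction = 0.01233.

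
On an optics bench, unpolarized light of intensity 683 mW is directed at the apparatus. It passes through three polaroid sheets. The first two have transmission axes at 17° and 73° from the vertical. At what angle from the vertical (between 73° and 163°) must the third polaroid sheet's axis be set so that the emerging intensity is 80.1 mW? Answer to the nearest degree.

Unpolarized light through the first polarizer → I₁ = ½ I₀, now polarized at 17°.
I₂ = I₁ cos²(73° − 17°) = 0.5 I₀ · cos²(56°) = 0.1563 I₀.
Target fraction: 80.1 / 683 mW = 0.1173 of I₀.
Need I₃/I₀ = 0.1173, so cos²(θ − 73°) = 0.1173 / 0.1563 = 0.7501.
θ − 73° = arccos(√0.7501) = 30.0°, giving θ ≈ 73 + 30.0 = 103.0°.

θ ≈ 103°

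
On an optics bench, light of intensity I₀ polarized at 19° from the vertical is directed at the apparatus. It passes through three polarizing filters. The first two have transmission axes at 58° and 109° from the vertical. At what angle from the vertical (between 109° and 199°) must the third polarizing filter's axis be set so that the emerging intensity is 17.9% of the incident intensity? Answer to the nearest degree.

θ ≈ 139°

I₁ = I₀ cos²(58° − 19°) = I₀ cos²(39°) = 0.604 I₀.
I₂ = I₁ cos²(109° − 58°) = 0.604 I₀ · cos²(51°) = 0.2392 I₀.
Need I₃/I₀ = 0.179, so cos²(θ − 109°) = 0.179 / 0.2392 = 0.7483.
θ − 109° = arccos(√0.7483) = 30.1°, giving θ ≈ 109 + 30.1 = 139.1°.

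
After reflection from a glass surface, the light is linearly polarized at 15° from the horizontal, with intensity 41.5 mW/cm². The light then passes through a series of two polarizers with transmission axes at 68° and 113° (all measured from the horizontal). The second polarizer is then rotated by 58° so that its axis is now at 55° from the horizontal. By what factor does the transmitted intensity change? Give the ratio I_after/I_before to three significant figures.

Before rotation:
I₁ = I₀ cos²(68° − 15°) = I₀ cos²(53°) = 0.3622 I₀.
I₂ = I₁ cos²(113° − 68°) = 0.3622 I₀ · cos²(45°) = 0.1811 I₀.
After rotation:
I₁ = I₀ cos²(68° − 15°) = I₀ cos²(53°) = 0.3622 I₀.
I₂ = I₁ cos²(55° − 68°) = 0.3622 I₀ · cos²(13°) = 0.3439 I₀.
Ratio = 0.3439 / 0.1811 = 1.899.

I_new/I_old ≈ 1.90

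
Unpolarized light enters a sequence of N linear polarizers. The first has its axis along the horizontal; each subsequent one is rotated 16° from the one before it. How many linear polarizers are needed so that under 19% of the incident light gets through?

First polarizer halves the unpolarized light: factor 1/2.
Each further stage multiplies by cos²(16°) = 0.924.
After N polarizers: T = 0.5·0.924^(N−1). Require T < 0.19 ⇒ N−1 > ln(0.19/0.5)/ln(0.924) = 12.25, so N−1 ≥ 13 and N = 14.
Check: N=14 gives T = 0.179 < 0.19; N=13 gives T = 0.1937.

N = 14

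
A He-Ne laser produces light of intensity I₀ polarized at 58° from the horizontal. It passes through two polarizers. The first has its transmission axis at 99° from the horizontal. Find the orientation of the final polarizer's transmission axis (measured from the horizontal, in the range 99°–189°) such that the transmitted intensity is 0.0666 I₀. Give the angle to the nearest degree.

I₁ = I₀ cos²(99° − 58°) = I₀ cos²(41°) = 0.5696 I₀.
Need I₂/I₀ = 0.0666, so cos²(θ − 99°) = 0.0666 / 0.5696 = 0.1169.
θ − 99° = arccos(√0.1169) = 70.0°, giving θ ≈ 99 + 70.0 = 169.0°.

θ ≈ 169°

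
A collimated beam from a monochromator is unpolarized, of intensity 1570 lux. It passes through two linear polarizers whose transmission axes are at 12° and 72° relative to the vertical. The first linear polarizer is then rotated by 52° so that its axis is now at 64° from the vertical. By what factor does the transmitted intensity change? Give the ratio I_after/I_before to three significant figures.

Before rotation:
Unpolarized light through the first polarizer → I₁ = ½ I₀, now polarized at 12°.
I₂ = I₁ cos²(72° − 12°) = 0.5 I₀ · cos²(60°) = 0.125 I₀.
After rotation:
Unpolarized light through the first polarizer → I₁ = ½ I₀, now polarized at 64°.
I₂ = I₁ cos²(72° − 64°) = 0.5 I₀ · cos²(8°) = 0.4903 I₀.
Ratio = 0.4903 / 0.125 = 3.923.

I_new/I_old ≈ 3.92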